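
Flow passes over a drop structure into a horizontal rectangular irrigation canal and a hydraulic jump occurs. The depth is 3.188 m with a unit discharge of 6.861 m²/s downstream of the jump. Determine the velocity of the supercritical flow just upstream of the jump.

V₂ = q/y₂ = 6.861/3.188 = 2.152 m/s; Fr₂ = V₂/√(g·y₂) = 0.3848.
The Bélanger relation is symmetric: y₁/y₂ = ½[√(1 + 8Fr₂²) − 1] = ½[√2.1848 − 1] = 0.2391.
y₁ = 0.2391 × 3.188 = 0.7621 m.
V₁ = q/y₁ = 6.861/0.7621 = 9.003 m/s.

V₁ = 9.003 m/s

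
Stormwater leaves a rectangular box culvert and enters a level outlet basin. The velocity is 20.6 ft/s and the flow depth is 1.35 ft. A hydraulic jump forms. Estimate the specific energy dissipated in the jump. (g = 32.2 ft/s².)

Fr₁ = V₁/√(g·y₁) = 20.6/√(32.2×1.35) = 3.12.
From the momentum equation for a rectangular channel, y₂/y₁ = ½[√(1 + 8Fr₁²) − 1] = ½[√79.10 − 1] = 3.95.
y₂ = 3.95 × 1.35 = 5.33 ft.
Head loss: ΔE = (y₂ − y₁)³/(4y₁y₂) = (5.33 − 1.35)³/(4×1.35×5.33) = 63.0/28.8 = 2.19 ft.

ΔE = 2.19 ft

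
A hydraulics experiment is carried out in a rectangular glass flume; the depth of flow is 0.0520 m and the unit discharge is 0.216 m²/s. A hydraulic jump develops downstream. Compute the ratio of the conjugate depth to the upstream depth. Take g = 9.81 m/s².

y₂/y₁ = 7.74

V₁ = q/y₁ = 0.216/0.0520 = 4.15 m/s. Fr₁ = V₁/√(g·y₁) = 4.15/√(9.81×0.0520) = 5.82.
By Bélanger, y₂/y₁ = ½[√(1 + 8Fr₁²) − 1] = ½[√271.6 − 1] = 7.74.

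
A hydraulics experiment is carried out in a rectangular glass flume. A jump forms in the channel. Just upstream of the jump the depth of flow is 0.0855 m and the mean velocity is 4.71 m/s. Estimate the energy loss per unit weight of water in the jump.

Fr₁ = V₁/√(g·y₁) = 4.71/√(9.81×0.0855) = 5.14.
Sequent-depth ratio: y₂/y₁ = ½[√(1 + 8Fr₁²) − 1] = ½[√212.6 − 1] = 6.79.
y₂ = 6.79 × 0.0855 = 0.581 m.
q = V₁·y₁ = 4.71 × 0.0855 = 0.403 m²/s. V₂ = q/y₂ = 0.403/0.581 = 0.694 m/s. E₁ = y₁ + V₁²/2g = 1.22 m; E₂ = y₂ + V₂²/2g = 0.605 m. ΔE = E₁ − E₂ = 0.611 m.

ΔE = 0.611 m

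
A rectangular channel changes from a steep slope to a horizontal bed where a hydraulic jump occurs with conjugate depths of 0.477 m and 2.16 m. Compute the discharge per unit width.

q = 3.65 m²/s

For a rectangular channel the momentum equation gives q² = ½·g·y₁·y₂·(y₁ + y₂) = ½×9.81×0.477×2.16×2.64 = 13.3.
q = √13.3 = 3.65 m²/s.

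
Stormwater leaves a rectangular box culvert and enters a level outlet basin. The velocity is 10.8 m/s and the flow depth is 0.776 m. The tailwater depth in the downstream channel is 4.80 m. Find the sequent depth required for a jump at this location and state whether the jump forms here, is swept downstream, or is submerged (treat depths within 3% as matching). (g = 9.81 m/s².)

Fr₁ = V₁/√(g·y₁) = 10.8/√(9.81×0.776) = 3.91.
Conjugate-depth relation: y₂/y₁ = ½[√(1 + 8Fr₁²) − 1] = ½[√123.6 − 1] = 5.06.
y₂ = 5.06 × 0.776 = 3.93 m.
Tailwater y_tw = 4.80 m: y_tw > y₂, so the jump is submerged.

y₂ = 3.93 m; the jump is submerged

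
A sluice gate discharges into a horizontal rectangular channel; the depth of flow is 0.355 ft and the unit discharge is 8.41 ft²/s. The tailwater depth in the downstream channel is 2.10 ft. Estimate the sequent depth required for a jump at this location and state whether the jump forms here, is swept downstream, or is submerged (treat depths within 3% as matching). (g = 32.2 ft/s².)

V₁ = q/y₁ = 8.41/0.355 = 23.7 ft/s. Fr₁ = V₁/√(g·y₁) = 23.7/√(32.2×0.355) = 7.01.
Sequent-depth ratio: y₂/y₁ = ½[√(1 + 8Fr₁²) − 1] = ½[√393.8 − 1] = 9.42.
y₂ = 9.42 × 0.355 = 3.34 ft.
Tailwater y_tw = 2.10 ft: y_tw < y₂, so the jump is swept downstream.

y₂ = 3.34 ft; the jump is swept downstream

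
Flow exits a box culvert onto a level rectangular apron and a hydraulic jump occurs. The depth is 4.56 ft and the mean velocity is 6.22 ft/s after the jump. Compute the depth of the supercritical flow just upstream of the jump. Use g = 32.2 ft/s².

y₁ = 1.74 ft

Fr₂ = V₂/√(g·y₂) = 6.22/√(32.2×4.56) = 0.513.
From the momentum equation (using Fr₂), y₁/y₂ = ½[√(1 + 8Fr₂²) − 1] = ½[√3.108 − 1] = 0.381.
y₁ = 0.381 × 4.56 = 1.74 ft.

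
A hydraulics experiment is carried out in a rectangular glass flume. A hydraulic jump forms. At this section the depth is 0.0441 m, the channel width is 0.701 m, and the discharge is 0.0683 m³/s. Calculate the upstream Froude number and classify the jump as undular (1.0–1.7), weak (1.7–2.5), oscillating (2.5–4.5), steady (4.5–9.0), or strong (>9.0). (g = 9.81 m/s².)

Fr₁ = 3.36; oscillating jump

q = Q/b = 0.0683/0.701 = 0.0974 m²/s; V₁ = q/y₁ = 2.21 m/s. Fr₁ = V₁/√(g·y₁) = 3.36.
Fr₁ = 3.36 lies in the oscillating range.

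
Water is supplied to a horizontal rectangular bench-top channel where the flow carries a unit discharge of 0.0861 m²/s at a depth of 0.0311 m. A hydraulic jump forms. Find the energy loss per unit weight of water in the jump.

ΔE = 0.207 m

V₁ = q/y₁ = 0.0861/0.0311 = 2.77 m/s. Fr₁ = V₁/√(g·y₁) = 2.77/√(9.81×0.0311) = 5.01.
Bélanger equation: y₂/y₁ = ½[√(1 + 8Fr₁²) − 1] = ½[√202.0 − 1] = 6.61.
y₂ = 6.61 × 0.0311 = 0.205 m.
Head loss: ΔE = (y₂ − y₁)³/(4y₁y₂) = (0.205 − 0.0311)³/(4×0.0311×0.205) = 0.00530/0.0256 = 0.207 m.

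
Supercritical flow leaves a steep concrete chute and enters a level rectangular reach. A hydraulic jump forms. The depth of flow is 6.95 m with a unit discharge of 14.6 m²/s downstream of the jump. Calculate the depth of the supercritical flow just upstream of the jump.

V₂ = q/y₂ = 14.6/6.95 = 2.10 m/s; Fr₂ = V₂/√(g·y₂) = 0.254.
Since the conjugate-depth ratio holds either way, y₁/y₂ = ½[√(1 + 8Fr₂²) − 1] = ½[√1.518 − 1] = 0.116.
y₁ = 0.116 × 6.95 = 0.806 m.

y₁ = 0.806 m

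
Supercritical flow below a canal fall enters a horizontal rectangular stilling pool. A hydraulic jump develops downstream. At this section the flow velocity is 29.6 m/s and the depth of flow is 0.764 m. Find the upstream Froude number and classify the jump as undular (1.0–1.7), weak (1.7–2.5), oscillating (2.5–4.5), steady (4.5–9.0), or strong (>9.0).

Fr₁ = 10.8; strong jump

Fr₁ = V₁/√(g·y₁) = 29.6/√(9.81×0.764) = 10.8.
Fr₁ = 10.8 lies in the strong range.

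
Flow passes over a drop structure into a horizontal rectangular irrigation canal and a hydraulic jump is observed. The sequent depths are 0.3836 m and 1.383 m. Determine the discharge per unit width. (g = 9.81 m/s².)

q = 2.144 m²/s

For a rectangular channel the momentum equation gives q² = ½·g·y₁·y₂·(y₁ + y₂) = ½×9.81×0.3836×1.383×1.767 = 4.597.
q = √4.597 = 2.144 m²/s.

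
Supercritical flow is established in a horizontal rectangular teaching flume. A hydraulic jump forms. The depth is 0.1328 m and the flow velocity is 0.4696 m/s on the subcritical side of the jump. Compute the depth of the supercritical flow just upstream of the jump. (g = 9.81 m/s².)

Fr₂ = V₂/√(g·y₂) = 0.4696/√(9.81×0.1328) = 0.4114.
From the momentum equation (using Fr₂), y₁/y₂ = ½[√(1 + 8Fr₂²) − 1] = ½[√2.3542 − 1] = 0.2672.
y₁ = 0.2672 × 0.1328 = 0.03548 m.

y₁ = 0.03548 m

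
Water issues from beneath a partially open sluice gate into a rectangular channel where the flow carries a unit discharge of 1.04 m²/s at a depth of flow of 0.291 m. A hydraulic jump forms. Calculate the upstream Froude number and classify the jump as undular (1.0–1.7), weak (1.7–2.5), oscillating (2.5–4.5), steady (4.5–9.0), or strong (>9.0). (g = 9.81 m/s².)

V₁ = q/y₁ = 1.04/0.291 = 3.57 m/s. Fr₁ = V₁/√(g·y₁) = 3.57/√(9.81×0.291) = 2.12.
Fr₁ = 2.12 lies in the weak range.

Fr₁ = 2.12; weak jump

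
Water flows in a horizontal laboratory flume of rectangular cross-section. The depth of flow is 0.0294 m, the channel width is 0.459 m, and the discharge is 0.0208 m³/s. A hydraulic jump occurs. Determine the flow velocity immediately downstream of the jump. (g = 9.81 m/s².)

q = Q/b = 0.0208/0.459 = 0.0453 m²/s; V₁ = q/y₁ = 1.54 m/s. Fr₁ = V₁/√(g·y₁) = 2.87.
Conjugate-depth relation: y₂/y₁ = ½[√(1 + 8Fr₁²) − 1] = ½[√66.90 − 1] = 3.59.
y₂ = 3.59 × 0.0294 = 0.106 m.
V₂ = q/y₂ = 0.0453/0.106 = 0.429 m/s.

V₂ = 0.429 m/s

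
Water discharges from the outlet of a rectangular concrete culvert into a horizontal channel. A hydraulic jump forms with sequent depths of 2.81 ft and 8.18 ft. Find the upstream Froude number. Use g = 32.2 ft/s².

For a rectangular channel the momentum equation gives q² = ½·g·y₁·y₂·(y₁ + y₂) = ½×32.2×2.81×8.18×11.0 = 4067.
q = √4067 = 63.8 ft²/s.
V₁ = q/y₁ = 22.7 ft/s; Fr₁ = V₁/√(g·y₁) = 2.39.

Fr₁ = 2.39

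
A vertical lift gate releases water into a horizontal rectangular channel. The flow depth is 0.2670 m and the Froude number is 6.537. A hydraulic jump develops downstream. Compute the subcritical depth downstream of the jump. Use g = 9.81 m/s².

Fr₁ = 6.537 (given).
Bélanger equation: y₂/y₁ = ½[√(1 + 8Fr₁²) − 1] = ½[√342.86 − 1] = 8.758.
y₂ = 8.758 × 0.2670 = 2.338 m.

y₂ = 2.338 m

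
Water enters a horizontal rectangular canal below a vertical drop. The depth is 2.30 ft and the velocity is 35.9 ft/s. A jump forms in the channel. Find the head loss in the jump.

ΔE = 9.16 ft

Fr₁ = V₁/√(g·y₁) = 35.9/√(32.2×2.30) = 4.17.
Conjugate-depth relation: y₂/y₁ = ½[√(1 + 8Fr₁²) − 1] = ½[√140.2 − 1] = 5.42.
y₂ = 5.42 × 2.30 = 12.5 ft.
Head loss: ΔE = (y₂ − y₁)³/(4y₁y₂) = (12.5 − 2.30)³/(4×2.30×12.5) = 1051/115 = 9.16 ft.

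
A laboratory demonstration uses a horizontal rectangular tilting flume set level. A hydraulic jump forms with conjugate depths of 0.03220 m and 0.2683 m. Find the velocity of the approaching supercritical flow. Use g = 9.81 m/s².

For a rectangular channel the momentum equation gives q² = ½·g·y₁·y₂·(y₁ + y₂) = ½×9.81×0.03220×0.2683×0.3005 = 0.01273.
q = √0.01273 = 0.1128 m²/s.
V₁ = q/y₁ = 0.1128/0.03220 = 3.504 m/s.

V₁ = 3.504 m/s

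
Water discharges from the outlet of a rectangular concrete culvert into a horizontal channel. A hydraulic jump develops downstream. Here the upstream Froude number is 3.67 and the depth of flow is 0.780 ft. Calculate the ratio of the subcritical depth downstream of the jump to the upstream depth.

Fr₁ = 3.67 (given).
By Bélanger, y₂/y₁ = ½[√(1 + 8Fr₁²) − 1] = ½[√108.8 − 1] = 4.71.

y₂/y₁ = 4.71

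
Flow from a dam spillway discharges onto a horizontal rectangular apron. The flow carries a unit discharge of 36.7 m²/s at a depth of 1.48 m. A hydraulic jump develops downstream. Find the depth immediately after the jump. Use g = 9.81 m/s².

y₂ = 12.9 m

V₁ = q/y₁ = 36.7/1.48 = 24.8 m/s. Fr₁ = V₁/√(g·y₁) = 24.8/√(9.81×1.48) = 6.51.
Conjugate-depth relation: y₂/y₁ = ½[√(1 + 8Fr₁²) − 1] = ½[√339.8 − 1] = 8.72.
y₂ = 8.72 × 1.48 = 12.9 m.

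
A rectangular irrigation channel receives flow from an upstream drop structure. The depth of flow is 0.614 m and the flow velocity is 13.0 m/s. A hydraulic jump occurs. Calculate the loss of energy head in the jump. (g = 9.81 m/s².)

ΔE = 4.75 m

Fr₁ = V₁/√(g·y₁) = 13.0/√(9.81×0.614) = 5.30.
Bélanger equation: y₂/y₁ = ½[√(1 + 8Fr₁²) − 1] = ½[√225.5 − 1] = 7.01.
y₂ = 7.01 × 0.614 = 4.30 m.
q = V₁·y₁ = 13.0 × 0.614 = 7.98 m²/s. V₂ = q/y₂ = 7.98/4.30 = 1.86 m/s. E₁ = y₁ + V₁²/2g = 9.23 m; E₂ = y₂ + V₂²/2g = 4.48 m. ΔE = E₁ − E₂ = 4.75 m.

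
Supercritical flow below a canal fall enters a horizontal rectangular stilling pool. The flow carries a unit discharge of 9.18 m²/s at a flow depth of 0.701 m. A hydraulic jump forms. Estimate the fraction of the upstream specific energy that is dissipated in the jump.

V₁ = q/y₁ = 9.18/0.701 = 13.1 m/s. Fr₁ = V₁/√(g·y₁) = 13.1/√(9.81×0.701) = 4.99.
Bélanger equation: y₂/y₁ = ½[√(1 + 8Fr₁²) − 1] = ½[√200.5 − 1] = 6.58.
y₂ = 6.58 × 0.701 = 4.61 m.
E₁ = y₁ + V₁²/2g = 9.44 m. ΔE = (y₂ − y₁)³/(4y₁y₂) = 4.63 m. ΔE/E₁ = 4.63/9.44 = 0.490.

ΔE/E₁ = 0.490 (49.0%)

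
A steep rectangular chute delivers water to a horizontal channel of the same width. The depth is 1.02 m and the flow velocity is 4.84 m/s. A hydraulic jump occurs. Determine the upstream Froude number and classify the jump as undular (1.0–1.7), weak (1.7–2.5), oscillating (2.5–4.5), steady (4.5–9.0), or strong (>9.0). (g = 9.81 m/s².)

Fr₁ = 1.53; undular jump

Fr₁ = V₁/√(g·y₁) = 4.84/√(9.81×1.02) = 1.53.
Fr₁ = 1.53 lies in the undular range.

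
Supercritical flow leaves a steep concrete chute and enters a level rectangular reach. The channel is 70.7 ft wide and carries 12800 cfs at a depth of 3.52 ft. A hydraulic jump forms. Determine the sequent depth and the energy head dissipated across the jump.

q = Q/b = 12800/70.7 = 181 ft²/s; V₁ = q/y₁ = 51.4 ft/s. Fr₁ = V₁/√(g·y₁) = 4.83.
Sequent-depth ratio: y₂/y₁ = ½[√(1 + 8Fr₁²) − 1] = ½[√187.7 − 1] = 6.35.
y₂ = 6.35 × 3.52 = 22.4 ft.
Head loss: ΔE = (y₂ − y₁)³/(4y₁y₂) = (22.4 − 3.52)³/(4×3.52×22.4) = 6681/315 = 21.2 ft.

y₂ = 22.4 ft; ΔE = 21.2 ft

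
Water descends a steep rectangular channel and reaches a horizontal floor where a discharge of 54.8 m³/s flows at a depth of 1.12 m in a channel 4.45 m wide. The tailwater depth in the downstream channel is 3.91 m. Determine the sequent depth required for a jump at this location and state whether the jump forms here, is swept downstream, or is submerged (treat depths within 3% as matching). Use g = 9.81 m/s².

q = Q/b = 54.8/4.45 = 12.3 m²/s; V₁ = q/y₁ = 11.0 m/s. Fr₁ = V₁/√(g·y₁) = 3.32.
Bélanger equation: y₂/y₁ = ½[√(1 + 8Fr₁²) − 1] = ½[√89.03 − 1] = 4.22.
y₂ = 4.22 × 1.12 = 4.72 m.
Tailwater y_tw = 3.91 m: y_tw < y₂, so the jump is swept downstream.

y₂ = 4.72 m; the jump is swept downstream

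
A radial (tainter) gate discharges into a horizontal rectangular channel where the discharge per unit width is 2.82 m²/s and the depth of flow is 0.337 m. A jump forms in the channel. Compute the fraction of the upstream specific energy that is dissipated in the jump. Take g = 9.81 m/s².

ΔE/E₁ = 0.455 (45.5%)

V₁ = q/y₁ = 2.82/0.337 = 8.37 m/s. Fr₁ = V₁/√(g·y₁) = 8.37/√(9.81×0.337) = 4.60.
Sequent-depth ratio: y₂/y₁ = ½[√(1 + 8Fr₁²) − 1] = ½[√170.4 − 1] = 6.03.
y₂ = 6.03 × 0.337 = 2.03 m.
E₁ = y₁ + V₁²/2g = 3.91 m. ΔE = (y₂ − y₁)³/(4y₁y₂) = 1.78 m. ΔE/E₁ = 1.78/3.91 = 0.455.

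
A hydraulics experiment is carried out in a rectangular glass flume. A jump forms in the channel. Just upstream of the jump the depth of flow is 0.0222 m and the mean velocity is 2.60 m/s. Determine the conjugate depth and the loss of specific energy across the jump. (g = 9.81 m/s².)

Fr₁ = V₁/√(g·y₁) = 2.60/√(9.81×0.0222) = 5.57.
Sequent-depth ratio: y₂/y₁ = ½[√(1 + 8Fr₁²) − 1] = ½[√249.3 − 1] = 7.39.
y₂ = 7.39 × 0.0222 = 0.164 m.
q = V₁·y₁ = 2.60 × 0.0222 = 0.0577 m²/s. V₂ = q/y₂ = 0.0577/0.164 = 0.352 m/s. E₁ = y₁ + V₁²/2g = 0.367 m; E₂ = y₂ + V₂²/2g = 0.170 m. ΔE = E₁ − E₂ = 0.196 m.

y₂ = 0.164 m; ΔE = 0.196 m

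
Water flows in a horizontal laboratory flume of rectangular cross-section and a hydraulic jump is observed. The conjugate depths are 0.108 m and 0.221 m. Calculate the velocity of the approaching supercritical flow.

For a rectangular channel the momentum equation gives q² = ½·g·y₁·y₂·(y₁ + y₂) = ½×9.81×0.108×0.221×0.329 = 0.0385.
q = √0.0385 = 0.196 m²/s.
V₁ = q/y₁ = 0.196/0.108 = 1.82 m/s.

V₁ = 1.82 m/s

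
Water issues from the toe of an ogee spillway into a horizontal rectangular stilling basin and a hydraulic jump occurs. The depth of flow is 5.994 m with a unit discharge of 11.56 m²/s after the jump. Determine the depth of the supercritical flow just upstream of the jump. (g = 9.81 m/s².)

V₂ = q/y₂ = 11.56/5.994 = 1.929 m/s; Fr₂ = V₂/√(g·y₂) = 0.2515.
Applying the sequent-depth relation in reverse, y₁/y₂ = ½[√(1 + 8Fr₂²) − 1] = ½[√1.5060 − 1] = 0.1136.
y₁ = 0.1136 × 5.994 = 0.6809 m.

y₁ = 0.6809 m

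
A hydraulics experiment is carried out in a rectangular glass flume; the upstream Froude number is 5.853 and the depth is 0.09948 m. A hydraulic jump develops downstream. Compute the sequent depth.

Fr₁ = 5.853 (given).
Conjugate-depth relation: y₂/y₁ = ½[√(1 + 8Fr₁²) − 1] = ½[√275.06 − 1] = 7.792.
y₂ = 7.792 × 0.09948 = 0.7752 m.

y₂ = 0.7752 m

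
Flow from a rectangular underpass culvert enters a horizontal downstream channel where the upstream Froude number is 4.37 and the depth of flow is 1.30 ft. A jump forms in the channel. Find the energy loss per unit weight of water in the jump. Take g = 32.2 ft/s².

Fr₁ = 4.37 (given).
Conjugate-depth relation: y₂/y₁ = ½[√(1 + 8Fr₁²) − 1] = ½[√153.8 − 1] = 5.70.
y₂ = 5.70 × 1.30 = 7.41 ft.
Head loss: ΔE = (y₂ − y₁)³/(4y₁y₂) = (7.41 − 1.30)³/(4×1.30×7.41) = 228/38.5 = 5.92 ft.

ΔE = 5.92 ft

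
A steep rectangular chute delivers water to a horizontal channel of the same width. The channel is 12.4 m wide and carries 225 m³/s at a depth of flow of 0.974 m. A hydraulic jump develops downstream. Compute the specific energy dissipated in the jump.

ΔE = 10.6 m

q = Q/b = 225/12.4 = 18.1 m²/s; V₁ = q/y₁ = 18.6 m/s. Fr₁ = V₁/√(g·y₁) = 6.03.
Bélanger equation: y₂/y₁ = ½[√(1 + 8Fr₁²) − 1] = ½[√291.6 − 1] = 8.04.
y₂ = 8.04 × 0.974 = 7.83 m.
V₂ = q/y₂ = 18.1/7.83 = 2.32 m/s. E₁ = y₁ + V₁²/2g = 18.7 m; E₂ = y₂ + V₂²/2g = 8.10 m. ΔE = E₁ − E₂ = 10.6 m.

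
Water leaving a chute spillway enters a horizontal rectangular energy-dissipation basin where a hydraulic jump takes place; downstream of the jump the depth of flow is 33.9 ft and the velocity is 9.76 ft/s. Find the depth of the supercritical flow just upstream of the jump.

y₁ = 5.14 ft

Fr₂ = V₂/√(g·y₂) = 9.76/√(32.2×33.9) = 0.295.
From the momentum equation (using Fr₂), y₁/y₂ = ½[√(1 + 8Fr₂²) − 1] = ½[√1.698 − 1] = 0.152.
y₁ = 0.152 × 33.9 = 5.14 ft.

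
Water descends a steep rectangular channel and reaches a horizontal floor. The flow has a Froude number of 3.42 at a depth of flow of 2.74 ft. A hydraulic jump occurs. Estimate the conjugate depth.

y₂ = 12.0 ft

Fr₁ = 3.42 (given).
Sequent-depth ratio: y₂/y₁ = ½[√(1 + 8Fr₁²) − 1] = ½[√94.57 − 1] = 4.36.
y₂ = 4.36 × 2.74 = 12.0 ft.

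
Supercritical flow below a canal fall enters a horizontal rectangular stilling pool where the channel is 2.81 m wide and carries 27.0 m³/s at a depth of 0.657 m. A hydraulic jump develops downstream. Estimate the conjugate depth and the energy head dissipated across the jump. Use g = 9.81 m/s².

y₂ = 5.03 m; ΔE = 6.34 m

q = Q/b = 27.0/2.81 = 9.61 m²/s; V₁ = q/y₁ = 14.6 m/s. Fr₁ = V₁/√(g·y₁) = 5.76.
From the momentum equation for a rectangular channel, y₂/y₁ = ½[√(1 + 8Fr₁²) − 1] = ½[√266.5 − 1] = 7.66.
y₂ = 7.66 × 0.657 = 5.03 m.
Head loss: ΔE = (y₂ − y₁)³/(4y₁y₂) = (5.03 − 0.657)³/(4×0.657×5.03) = 83.9/13.2 = 6.34 m.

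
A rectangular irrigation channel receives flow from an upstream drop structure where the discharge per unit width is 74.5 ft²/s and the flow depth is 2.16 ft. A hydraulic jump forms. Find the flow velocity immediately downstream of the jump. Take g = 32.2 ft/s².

V₁ = q/y₁ = 74.5/2.16 = 34.5 ft/s. Fr₁ = V₁/√(g·y₁) = 34.5/√(32.2×2.16) = 4.14.
Conjugate-depth relation: y₂/y₁ = ½[√(1 + 8Fr₁²) − 1] = ½[√137.8 − 1] = 5.37.
y₂ = 5.37 × 2.16 = 11.6 ft.
V₂ = q/y₂ = 74.5/11.6 = 6.42 ft/s.

V₂ = 6.42 ft/s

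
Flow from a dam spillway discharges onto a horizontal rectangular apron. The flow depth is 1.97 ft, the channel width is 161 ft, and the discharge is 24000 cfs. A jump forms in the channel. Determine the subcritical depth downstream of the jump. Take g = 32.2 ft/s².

y₂ = 25.5 ft

q = Q/b = 24000/161 = 149 ft²/s; V₁ = q/y₁ = 75.7 ft/s. Fr₁ = V₁/√(g·y₁) = 9.50.
From the momentum equation for a rectangular channel, y₂/y₁ = ½[√(1 + 8Fr₁²) − 1] = ½[√723.1 − 1] = 12.9.
y₂ = 12.9 × 1.97 = 25.5 ft.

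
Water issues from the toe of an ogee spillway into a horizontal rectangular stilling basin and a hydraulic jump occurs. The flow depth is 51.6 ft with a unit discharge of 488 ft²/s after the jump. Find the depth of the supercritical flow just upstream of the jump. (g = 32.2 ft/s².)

V₂ = q/y₂ = 488/51.6 = 9.46 ft/s; Fr₂ = V₂/√(g·y₂) = 0.232.
Since the conjugate-depth ratio holds either way, y₁/y₂ = ½[√(1 + 8Fr₂²) − 1] = ½[√1.431 − 1] = 0.0980.
y₁ = 0.0980 × 51.6 = 5.06 ft.

y₁ = 5.06 ft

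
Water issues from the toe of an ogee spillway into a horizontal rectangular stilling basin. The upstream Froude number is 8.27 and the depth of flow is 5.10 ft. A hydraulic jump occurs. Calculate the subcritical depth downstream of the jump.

Fr₁ = 8.27 (given).
Conjugate-depth relation: y₂/y₁ = ½[√(1 + 8Fr₁²) − 1] = ½[√548.1 − 1] = 11.2.
y₂ = 11.2 × 5.10 = 57.2 ft.

y₂ = 57.2 ft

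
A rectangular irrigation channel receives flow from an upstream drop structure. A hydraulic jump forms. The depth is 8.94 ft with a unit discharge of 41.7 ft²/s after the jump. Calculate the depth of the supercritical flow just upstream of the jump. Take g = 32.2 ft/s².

y₁ = 1.19 ft

V₂ = q/y₂ = 41.7/8.94 = 4.66 ft/s; Fr₂ = V₂/√(g·y₂) = 0.275.
The Bélanger relation is symmetric: y₁/y₂ = ½[√(1 + 8Fr₂²) − 1] = ½[√1.605 − 1] = 0.133.
y₁ = 0.133 × 8.94 = 1.19 ft.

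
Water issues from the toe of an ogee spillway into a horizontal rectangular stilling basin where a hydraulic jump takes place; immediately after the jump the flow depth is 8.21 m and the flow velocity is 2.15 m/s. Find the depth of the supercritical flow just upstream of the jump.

y₁ = 0.854 m

Fr₂ = V₂/√(g·y₂) = 2.15/√(9.81×8.21) = 0.240.
The Bélanger relation is symmetric: y₁/y₂ = ½[√(1 + 8Fr₂²) − 1] = ½[√1.459 − 1] = 0.104.
y₁ = 0.104 × 8.21 = 0.854 m.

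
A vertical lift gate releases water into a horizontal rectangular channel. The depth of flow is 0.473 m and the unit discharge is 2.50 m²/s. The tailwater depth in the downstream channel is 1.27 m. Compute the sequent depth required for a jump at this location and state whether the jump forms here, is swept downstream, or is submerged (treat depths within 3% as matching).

y₂ = 1.42 m; the jump is swept downstream

V₁ = q/y₁ = 2.50/0.473 = 5.29 m/s. Fr₁ = V₁/√(g·y₁) = 5.29/√(9.81×0.473) = 2.45.
Bélanger equation: y₂/y₁ = ½[√(1 + 8Fr₁²) − 1] = ½[√49.16 − 1] = 3.01.
y₂ = 3.01 × 0.473 = 1.42 m.
Tailwater y_tw = 1.27 m: y_tw < y₂, so the jump is swept downstream.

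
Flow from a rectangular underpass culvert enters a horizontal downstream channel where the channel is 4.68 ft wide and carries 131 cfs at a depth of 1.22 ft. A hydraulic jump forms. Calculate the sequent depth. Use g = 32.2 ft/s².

y₂ = 5.74 ft

q = Q/b = 131/4.68 = 28.0 ft²/s; V₁ = q/y₁ = 22.9 ft/s. Fr₁ = V₁/√(g·y₁) = 3.66.
From the momentum equation for a rectangular channel, y₂/y₁ = ½[√(1 + 8Fr₁²) − 1] = ½[√108.2 − 1] = 4.70.
y₂ = 4.70 × 1.22 = 5.74 ft.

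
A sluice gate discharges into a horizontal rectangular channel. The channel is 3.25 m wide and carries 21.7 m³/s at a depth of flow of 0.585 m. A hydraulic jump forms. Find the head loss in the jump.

ΔE = 3.39 m

q = Q/b = 21.7/3.25 = 6.68 m²/s; V₁ = q/y₁ = 11.4 m/s. Fr₁ = V₁/√(g·y₁) = 4.76.
Conjugate-depth relation: y₂/y₁ = ½[√(1 + 8Fr₁²) − 1] = ½[√182.6 − 1] = 6.26.
y₂ = 6.26 × 0.585 = 3.66 m.
Head loss: ΔE = (y₂ − y₁)³/(4y₁y₂) = (3.66 − 0.585)³/(4×0.585×3.66) = 29.1/8.56 = 3.39 m.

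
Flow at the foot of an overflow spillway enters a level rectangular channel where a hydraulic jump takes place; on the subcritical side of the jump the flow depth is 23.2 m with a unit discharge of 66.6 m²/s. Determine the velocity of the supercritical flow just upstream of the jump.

V₂ = q/y₂ = 66.6/23.2 = 2.87 m/s; Fr₂ = V₂/√(g·y₂) = 0.190.
The Bélanger relation is symmetric: y₁/y₂ = ½[√(1 + 8Fr₂²) − 1] = ½[√1.290 − 1] = 0.0678.
y₁ = 0.0678 × 23.2 = 1.57 m.
V₁ = q/y₁ = 66.6/1.57 = 42.3 m/s.

V₁ = 42.3 m/s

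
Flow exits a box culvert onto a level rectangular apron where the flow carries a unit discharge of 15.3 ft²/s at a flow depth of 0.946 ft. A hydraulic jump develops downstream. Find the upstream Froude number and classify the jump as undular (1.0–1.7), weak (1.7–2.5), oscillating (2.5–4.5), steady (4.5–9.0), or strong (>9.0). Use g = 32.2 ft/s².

V₁ = q/y₁ = 15.3/0.946 = 16.2 ft/s. Fr₁ = V₁/√(g·y₁) = 16.2/√(32.2×0.946) = 2.93.
Fr₁ = 2.93 lies in the oscillating range.

Fr₁ = 2.93; oscillating jump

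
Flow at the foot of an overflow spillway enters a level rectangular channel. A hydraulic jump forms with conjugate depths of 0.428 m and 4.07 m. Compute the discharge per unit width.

q = 6.20 m²/s

For a rectangular channel the momentum equation gives q² = ½·g·y₁·y₂·(y₁ + y₂) = ½×9.81×0.428×4.07×4.50 = 38.4.
q = √38.4 = 6.20 m²/s.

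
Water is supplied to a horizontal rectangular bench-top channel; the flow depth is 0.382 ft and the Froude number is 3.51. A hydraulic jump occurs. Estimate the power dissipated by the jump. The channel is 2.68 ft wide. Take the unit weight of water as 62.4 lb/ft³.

P = 1.29 hp

Fr₁ = 3.51 (given).
Bélanger equation: y₂/y₁ = ½[√(1 + 8Fr₁²) − 1] = ½[√99.56 − 1] = 4.49.
y₂ = 4.49 × 0.382 = 1.71 ft.
Head loss: ΔE = (y₂ − y₁)³/(4y₁y₂) = (1.71 − 0.382)³/(4×0.382×1.71) = 2.37/2.62 = 0.904 ft.
V₁ = Fr₁·√(g·y₁) = 3.51×√(32.2×0.382) = 12.3 ft/s; q = V₁·y₁ = 4.70 ft²/s. Q = q·b = 4.70 × 2.68 = 12.6 cfs. P = γ·Q·ΔE/550 = 62.4 × 12.6 × 0.904 / 550 = 1.29 hp.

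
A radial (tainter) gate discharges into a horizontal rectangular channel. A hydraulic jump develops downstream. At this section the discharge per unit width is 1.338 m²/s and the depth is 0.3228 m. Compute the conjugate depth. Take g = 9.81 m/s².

y₂ = 0.9141 m

V₁ = q/y₁ = 1.338/0.3228 = 4.145 m/s. Fr₁ = V₁/√(g·y₁) = 4.145/√(9.81×0.3228) = 2.329.
Bélanger equation: y₂/y₁ = ½[√(1 + 8Fr₁²) − 1] = ½[√44.404 − 1] = 2.832.
y₂ = 2.832 × 0.3228 = 0.9141 m.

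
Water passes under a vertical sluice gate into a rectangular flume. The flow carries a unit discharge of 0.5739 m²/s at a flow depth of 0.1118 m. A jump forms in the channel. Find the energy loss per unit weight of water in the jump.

V₁ = q/y₁ = 0.5739/0.1118 = 5.133 m/s. Fr₁ = V₁/√(g·y₁) = 5.133/√(9.81×0.1118) = 4.902.
By Bélanger, y₂/y₁ = ½[√(1 + 8Fr₁²) − 1] = ½[√193.21 − 1] = 6.450.
y₂ = 6.450 × 0.1118 = 0.7211 m.
Head loss: ΔE = (y₂ − y₁)³/(4y₁y₂) = (0.7211 − 0.1118)³/(4×0.1118×0.7211) = 0.2262/0.3225 = 0.7015 m.

ΔE = 0.7015 m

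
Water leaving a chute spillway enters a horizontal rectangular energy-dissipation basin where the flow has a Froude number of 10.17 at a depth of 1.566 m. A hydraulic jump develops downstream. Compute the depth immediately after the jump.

y₂ = 21.75 m

Fr₁ = 10.17 (given).
From the momentum equation for a rectangular channel, y₂/y₁ = ½[√(1 + 8Fr₁²) − 1] = ½[√828.43 − 1] = 13.89.
y₂ = 13.89 × 1.566 = 21.75 m.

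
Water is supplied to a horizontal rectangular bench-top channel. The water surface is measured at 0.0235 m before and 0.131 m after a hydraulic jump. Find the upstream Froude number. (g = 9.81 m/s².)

For a rectangular channel the momentum equation gives q² = ½·g·y₁·y₂·(y₁ + y₂) = ½×9.81×0.0235×0.131×0.154 = 0.00233.
q = √0.00233 = 0.0483 m²/s.
V₁ = q/y₁ = 2.06 m/s; Fr₁ = V₁/√(g·y₁) = 4.28.

Fr₁ = 4.28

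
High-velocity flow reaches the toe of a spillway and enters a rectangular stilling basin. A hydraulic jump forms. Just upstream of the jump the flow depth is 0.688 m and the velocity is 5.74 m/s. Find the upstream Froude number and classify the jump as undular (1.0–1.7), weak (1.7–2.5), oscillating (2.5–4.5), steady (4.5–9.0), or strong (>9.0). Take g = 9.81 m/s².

Fr₁ = V₁/√(g·y₁) = 5.74/√(9.81×0.688) = 2.21.
Fr₁ = 2.21 lies in the weak range.

Fr₁ = 2.21; weak jump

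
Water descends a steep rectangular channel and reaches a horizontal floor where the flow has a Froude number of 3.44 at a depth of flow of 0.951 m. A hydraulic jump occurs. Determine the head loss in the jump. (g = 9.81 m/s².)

Fr₁ = 3.44 (given).
Sequent-depth ratio: y₂/y₁ = ½[√(1 + 8Fr₁²) − 1] = ½[√95.67 − 1] = 4.39.
y₂ = 4.39 × 0.951 = 4.18 m.
Head loss: ΔE = (y₂ − y₁)³/(4y₁y₂) = (4.18 − 0.951)³/(4×0.951×4.18) = 33.5/15.9 = 2.11 m.

ΔE = 2.11 m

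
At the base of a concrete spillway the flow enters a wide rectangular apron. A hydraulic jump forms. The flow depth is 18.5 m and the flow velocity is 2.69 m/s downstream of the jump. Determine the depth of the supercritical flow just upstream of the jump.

Fr₂ = V₂/√(g·y₂) = 2.69/√(9.81×18.5) = 0.200.
Applying the sequent-depth relation in reverse, y₁/y₂ = ½[√(1 + 8Fr₂²) − 1] = ½[√1.319 − 1] = 0.0742.
y₁ = 0.0742 × 18.5 = 1.37 m.

y₁ = 1.37 m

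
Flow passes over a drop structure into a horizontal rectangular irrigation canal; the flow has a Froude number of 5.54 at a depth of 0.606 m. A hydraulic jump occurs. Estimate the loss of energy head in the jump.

ΔE = 5.28 m

Fr₁ = 5.54 (given).
Conjugate-depth relation: y₂/y₁ = ½[√(1 + 8Fr₁²) − 1] = ½[√246.5 − 1] = 7.35.
y₂ = 7.35 × 0.606 = 4.45 m.
Head loss: ΔE = (y₂ − y₁)³/(4y₁y₂) = (4.45 − 0.606)³/(4×0.606×4.45) = 57.0/10.8 = 5.28 m.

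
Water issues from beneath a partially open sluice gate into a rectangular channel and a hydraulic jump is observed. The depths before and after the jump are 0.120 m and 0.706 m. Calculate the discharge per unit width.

For a rectangular channel the momentum equation gives q² = ½·g·y₁·y₂·(y₁ + y₂) = ½×9.81×0.120×0.706×0.826 = 0.343.
q = √0.343 = 0.586 m²/s.

q = 0.586 m²/s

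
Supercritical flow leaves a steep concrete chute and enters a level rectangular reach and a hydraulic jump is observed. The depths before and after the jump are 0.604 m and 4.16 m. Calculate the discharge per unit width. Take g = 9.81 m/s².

For a rectangular channel the momentum equation gives q² = ½·g·y₁·y₂·(y₁ + y₂) = ½×9.81×0.604×4.16×4.76 = 58.7.
q = √58.7 = 7.66 m²/s.

q = 7.66 m²/s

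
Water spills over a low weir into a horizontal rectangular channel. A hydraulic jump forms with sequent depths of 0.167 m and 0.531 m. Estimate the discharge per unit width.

For a rectangular channel the momentum equation gives q² = ½·g·y₁·y₂·(y₁ + y₂) = ½×9.81×0.167×0.531×0.698 = 0.304.
q = √0.304 = 0.551 m²/s.

q = 0.551 m²/s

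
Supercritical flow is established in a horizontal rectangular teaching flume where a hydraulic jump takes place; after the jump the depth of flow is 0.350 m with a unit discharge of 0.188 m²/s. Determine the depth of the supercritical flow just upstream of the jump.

y₁ = 0.0513 m

V₂ = q/y₂ = 0.188/0.350 = 0.537 m/s; Fr₂ = V₂/√(g·y₂) = 0.290.
The Bélanger relation is symmetric: y₁/y₂ = ½[√(1 + 8Fr₂²) − 1] = ½[√1.672 − 1] = 0.147.
y₁ = 0.147 × 0.350 = 0.0513 m.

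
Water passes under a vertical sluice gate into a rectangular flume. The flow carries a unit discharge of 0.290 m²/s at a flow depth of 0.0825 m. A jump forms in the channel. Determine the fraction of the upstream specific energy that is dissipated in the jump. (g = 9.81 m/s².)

ΔE/E₁ = 0.381 (38.1%)

V₁ = q/y₁ = 0.290/0.0825 = 3.52 m/s. Fr₁ = V₁/√(g·y₁) = 3.52/√(9.81×0.0825) = 3.91.
Bélanger equation: y₂/y₁ = ½[√(1 + 8Fr₁²) − 1] = ½[√123.1 − 1] = 5.05.
y₂ = 5.05 × 0.0825 = 0.416 m.
E₁ = y₁ + V₁²/2g = 0.712 m. ΔE = (y₂ − y₁)³/(4y₁y₂) = 0.271 m. ΔE/E₁ = 0.271/0.712 = 0.381.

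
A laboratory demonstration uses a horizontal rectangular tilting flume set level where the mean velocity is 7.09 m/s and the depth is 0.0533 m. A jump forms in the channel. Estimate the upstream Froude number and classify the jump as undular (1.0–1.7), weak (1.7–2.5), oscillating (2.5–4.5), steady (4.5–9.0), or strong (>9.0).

Fr₁ = V₁/√(g·y₁) = 7.09/√(9.81×0.0533) = 9.81.
Fr₁ = 9.81 lies in the strong range.

Fr₁ = 9.81; strong jump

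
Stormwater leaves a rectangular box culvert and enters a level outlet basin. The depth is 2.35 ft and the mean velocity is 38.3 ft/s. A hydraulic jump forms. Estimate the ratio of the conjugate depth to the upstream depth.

Fr₁ = V₁/√(g·y₁) = 38.3/√(32.2×2.35) = 4.40.
Bélanger equation: y₂/y₁ = ½[√(1 + 8Fr₁²) − 1] = ½[√156.1 − 1] = 5.75.

y₂/y₁ = 5.75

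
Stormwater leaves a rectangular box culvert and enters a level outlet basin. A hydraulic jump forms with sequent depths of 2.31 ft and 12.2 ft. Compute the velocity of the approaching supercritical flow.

For a rectangular channel the momentum equation gives q² = ½·g·y₁·y₂·(y₁ + y₂) = ½×32.2×2.31×12.2×14.5 = 6584.
q = √6584 = 81.1 ft²/s.
V₁ = q/y₁ = 81.1/2.31 = 35.1 ft/s.

V₁ = 35.1 ft/s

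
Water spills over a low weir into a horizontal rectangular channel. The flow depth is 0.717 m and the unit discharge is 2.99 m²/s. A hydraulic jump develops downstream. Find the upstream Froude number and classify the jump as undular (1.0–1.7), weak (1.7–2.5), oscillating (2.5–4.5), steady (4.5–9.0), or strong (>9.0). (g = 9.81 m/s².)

V₁ = q/y₁ = 2.99/0.717 = 4.17 m/s. Fr₁ = V₁/√(g·y₁) = 4.17/√(9.81×0.717) = 1.57.
Fr₁ = 1.57 lies in the undular range.

Fr₁ = 1.57; undular jump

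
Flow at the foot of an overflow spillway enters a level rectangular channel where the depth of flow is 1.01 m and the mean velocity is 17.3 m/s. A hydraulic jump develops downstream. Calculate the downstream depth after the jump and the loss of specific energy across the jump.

y₂ = 7.36 m; ΔE = 8.62 m

Fr₁ = V₁/√(g·y₁) = 17.3/√(9.81×1.01) = 5.50.
Bélanger equation: y₂/y₁ = ½[√(1 + 8Fr₁²) − 1] = ½[√242.7 − 1] = 7.29.
y₂ = 7.29 × 1.01 = 7.36 m.
q = V₁·y₁ = 17.3 × 1.01 = 17.5 m²/s. V₂ = q/y₂ = 17.5/7.36 = 2.37 m/s. E₁ = y₁ + V₁²/2g = 16.3 m; E₂ = y₂ + V₂²/2g = 7.65 m. ΔE = E₁ − E₂ = 8.62 m.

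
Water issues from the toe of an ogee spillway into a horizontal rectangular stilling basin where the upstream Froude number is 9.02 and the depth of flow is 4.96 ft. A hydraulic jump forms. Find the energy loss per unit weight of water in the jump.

Fr₁ = 9.02 (given).
Bélanger equation: y₂/y₁ = ½[√(1 + 8Fr₁²) − 1] = ½[√651.9 − 1] = 12.3.
y₂ = 12.3 × 4.96 = 60.8 ft.
Head loss: ΔE = (y₂ − y₁)³/(4y₁y₂) = (60.8 − 4.96)³/(4×4.96×60.8) = 174484/1207 = 145 ft.

ΔE = 145 ft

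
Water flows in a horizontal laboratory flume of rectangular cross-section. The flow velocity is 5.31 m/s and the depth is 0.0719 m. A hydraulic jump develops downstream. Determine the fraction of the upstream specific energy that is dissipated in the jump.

Fr₁ = V₁/√(g·y₁) = 5.31/√(9.81×0.0719) = 6.32.
Conjugate-depth relation: y₂/y₁ = ½[√(1 + 8Fr₁²) − 1] = ½[√320.8 − 1] = 8.46.
y₂ = 8.46 × 0.0719 = 0.608 m.
E₁ = y₁ + V₁²/2g = 1.51 m. ΔE = (y₂ − y₁)³/(4y₁y₂) = 0.881 m. ΔE/E₁ = 0.881/1.51 = 0.584.

ΔE/E₁ = 0.584 (58.4%)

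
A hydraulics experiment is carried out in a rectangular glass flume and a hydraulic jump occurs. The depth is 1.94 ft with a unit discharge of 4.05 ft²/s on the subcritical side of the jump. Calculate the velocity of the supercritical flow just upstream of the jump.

V₂ = q/y₂ = 4.05/1.94 = 2.09 ft/s; Fr₂ = V₂/√(g·y₂) = 0.264.
Since the conjugate-depth ratio holds either way, y₁/y₂ = ½[√(1 + 8Fr₂²) − 1] = ½[√1.558 − 1] = 0.124.
y₁ = 0.124 × 1.94 = 0.241 ft.
V₁ = q/y₁ = 4.05/0.241 = 16.8 ft/s.

V₁ = 16.8 ft/s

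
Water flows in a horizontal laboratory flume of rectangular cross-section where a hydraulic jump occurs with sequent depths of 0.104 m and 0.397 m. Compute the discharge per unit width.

For a rectangular channel the momentum equation gives q² = ½·g·y₁·y₂·(y₁ + y₂) = ½×9.81×0.104×0.397×0.501 = 0.101.
q = √0.101 = 0.319 m²/s.

q = 0.319 m²/s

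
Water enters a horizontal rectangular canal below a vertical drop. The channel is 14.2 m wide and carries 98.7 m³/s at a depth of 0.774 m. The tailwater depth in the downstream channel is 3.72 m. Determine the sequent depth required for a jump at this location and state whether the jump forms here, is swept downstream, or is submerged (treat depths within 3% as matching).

q = Q/b = 98.7/14.2 = 6.95 m²/s; V₁ = q/y₁ = 8.98 m/s. Fr₁ = V₁/√(g·y₁) = 3.26.
Conjugate-depth relation: y₂/y₁ = ½[√(1 + 8Fr₁²) − 1] = ½[√85.97 − 1] = 4.14.
y₂ = 4.14 × 0.774 = 3.20 m.
Tailwater y_tw = 3.72 m: y_tw > y₂, so the jump is submerged.

y₂ = 3.20 m; the jump is submerged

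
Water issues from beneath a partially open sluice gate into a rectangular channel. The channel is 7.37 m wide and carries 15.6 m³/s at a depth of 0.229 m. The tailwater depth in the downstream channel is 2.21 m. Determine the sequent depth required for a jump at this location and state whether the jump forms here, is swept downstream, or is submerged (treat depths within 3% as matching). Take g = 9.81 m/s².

q = Q/b = 15.6/7.37 = 2.12 m²/s; V₁ = q/y₁ = 9.24 m/s. Fr₁ = V₁/√(g·y₁) = 6.17.
Sequent-depth ratio: y₂/y₁ = ½[√(1 + 8Fr₁²) − 1] = ½[√305.2 − 1] = 8.24.
y₂ = 8.24 × 0.229 = 1.89 m.
Tailwater y_tw = 2.21 m: y_tw > y₂, so the jump is submerged.

y₂ = 1.89 m; the jump is submerged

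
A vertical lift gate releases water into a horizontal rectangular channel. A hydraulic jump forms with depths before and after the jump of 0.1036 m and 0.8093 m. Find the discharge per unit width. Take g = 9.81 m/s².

q = 0.6127 m²/s

For a rectangular channel the momentum equation gives q² = ½·g·y₁·y₂·(y₁ + y₂) = ½×9.81×0.1036×0.8093×0.9129 = 0.3754.
q = √0.3754 = 0.6127 m²/s.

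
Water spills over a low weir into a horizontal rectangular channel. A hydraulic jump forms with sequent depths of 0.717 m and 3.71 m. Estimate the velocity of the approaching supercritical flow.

V₁ = 10.6 m/s

For a rectangular channel the momentum equation gives q² = ½·g·y₁·y₂·(y₁ + y₂) = ½×9.81×0.717×3.71×4.43 = 57.8.
q = √57.8 = 7.60 m²/s.
V₁ = q/y₁ = 7.60/0.717 = 10.6 m/s.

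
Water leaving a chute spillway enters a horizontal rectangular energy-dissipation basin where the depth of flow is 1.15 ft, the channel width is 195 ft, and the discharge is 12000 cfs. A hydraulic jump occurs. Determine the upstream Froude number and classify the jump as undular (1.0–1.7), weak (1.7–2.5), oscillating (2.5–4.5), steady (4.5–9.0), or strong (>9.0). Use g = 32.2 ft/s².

Fr₁ = 8.79; steady jump

q = Q/b = 12000/195 = 61.5 ft²/s; V₁ = q/y₁ = 53.5 ft/s. Fr₁ = V₁/√(g·y₁) = 8.79.
Fr₁ = 8.79 lies in the steady range.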